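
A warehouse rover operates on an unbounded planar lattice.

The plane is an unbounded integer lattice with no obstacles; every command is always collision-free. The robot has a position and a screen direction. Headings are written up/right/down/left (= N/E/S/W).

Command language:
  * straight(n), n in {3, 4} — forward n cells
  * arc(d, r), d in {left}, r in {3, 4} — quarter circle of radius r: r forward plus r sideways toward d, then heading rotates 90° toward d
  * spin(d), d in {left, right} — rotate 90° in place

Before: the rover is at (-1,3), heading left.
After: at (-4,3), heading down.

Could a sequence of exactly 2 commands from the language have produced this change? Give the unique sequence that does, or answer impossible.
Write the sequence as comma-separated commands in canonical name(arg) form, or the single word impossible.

key: running spin(left) before straight(3) would end elsewhere — order is forced
from: at (-1,3), heading left
t=1 straight(3) ⇒ at (-4,3), heading left
t=2 spin(left) ⇒ at (-4,3), heading down
all 36 alternatives checked — unique.

straight(3), spin(left)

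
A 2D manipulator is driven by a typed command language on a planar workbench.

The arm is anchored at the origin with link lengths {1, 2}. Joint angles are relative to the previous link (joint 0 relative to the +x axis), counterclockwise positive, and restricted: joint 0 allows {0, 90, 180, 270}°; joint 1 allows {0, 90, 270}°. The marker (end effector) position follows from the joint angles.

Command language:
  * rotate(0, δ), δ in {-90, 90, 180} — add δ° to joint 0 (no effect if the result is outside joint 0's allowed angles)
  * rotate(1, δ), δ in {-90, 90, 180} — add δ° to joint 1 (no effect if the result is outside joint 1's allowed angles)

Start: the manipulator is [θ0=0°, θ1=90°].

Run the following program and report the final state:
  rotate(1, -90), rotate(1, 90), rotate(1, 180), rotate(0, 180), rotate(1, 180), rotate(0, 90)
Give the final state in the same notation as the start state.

[θ0=270°, θ1=90°]

start: [θ0=0°, θ1=90°]
[1] after rotate(1, -90): [θ0=0°, θ1=0°]
[2] after rotate(1, 90): [θ0=0°, θ1=90°]
[3] after rotate(1, 180): [θ0=0°, θ1=270°]
[4] after rotate(0, 180): [θ0=180°, θ1=270°]
[5] after rotate(1, 180): [θ0=180°, θ1=90°]
[6] after rotate(0, 90): [θ0=270°, θ1=90°]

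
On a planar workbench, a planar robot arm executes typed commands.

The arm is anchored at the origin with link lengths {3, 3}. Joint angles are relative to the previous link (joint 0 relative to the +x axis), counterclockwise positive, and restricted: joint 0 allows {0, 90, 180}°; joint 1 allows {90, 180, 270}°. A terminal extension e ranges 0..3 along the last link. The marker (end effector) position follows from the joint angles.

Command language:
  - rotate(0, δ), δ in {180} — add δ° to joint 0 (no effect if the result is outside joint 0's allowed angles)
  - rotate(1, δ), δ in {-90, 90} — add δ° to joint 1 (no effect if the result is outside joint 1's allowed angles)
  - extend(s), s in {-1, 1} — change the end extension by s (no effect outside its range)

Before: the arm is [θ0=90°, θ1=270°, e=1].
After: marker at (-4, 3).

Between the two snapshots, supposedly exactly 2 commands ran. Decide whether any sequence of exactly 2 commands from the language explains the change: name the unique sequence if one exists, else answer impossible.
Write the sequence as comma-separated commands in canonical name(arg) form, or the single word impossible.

rotate(1, -90), rotate(1, -90)

begin: [θ0=90°, θ1=270°, e=1]
step 1 (rotate(1, -90)): [θ0=90°, θ1=180°, e=1]
step 2 (rotate(1, -90)): [θ0=90°, θ1=90°, e=1]
no other 2-command option fits: unique.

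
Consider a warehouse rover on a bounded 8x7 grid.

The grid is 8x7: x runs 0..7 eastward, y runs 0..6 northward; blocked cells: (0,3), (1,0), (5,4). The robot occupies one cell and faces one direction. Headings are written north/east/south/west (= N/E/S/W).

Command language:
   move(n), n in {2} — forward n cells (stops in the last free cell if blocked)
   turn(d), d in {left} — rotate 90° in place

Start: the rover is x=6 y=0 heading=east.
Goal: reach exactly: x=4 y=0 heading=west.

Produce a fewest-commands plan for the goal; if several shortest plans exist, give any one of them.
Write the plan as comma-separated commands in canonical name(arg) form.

from: x=6 y=0 heading=east
[1] after turn(left): x=6 y=0 heading=north
[2] after turn(left): x=6 y=0 heading=west
[3] after move(2): x=4 y=0 heading=west
shorter routes all fall short; 3 is best.

turn(left), turn(left), move(2)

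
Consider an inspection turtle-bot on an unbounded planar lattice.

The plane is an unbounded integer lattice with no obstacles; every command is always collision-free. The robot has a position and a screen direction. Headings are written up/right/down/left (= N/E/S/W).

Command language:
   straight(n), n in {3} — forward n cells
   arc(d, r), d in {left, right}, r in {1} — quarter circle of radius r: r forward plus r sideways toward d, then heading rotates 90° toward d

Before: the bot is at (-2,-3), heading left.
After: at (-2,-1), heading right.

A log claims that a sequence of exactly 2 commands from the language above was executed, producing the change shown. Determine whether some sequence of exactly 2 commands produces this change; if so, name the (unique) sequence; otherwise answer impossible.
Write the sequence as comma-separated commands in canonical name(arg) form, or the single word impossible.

key: position moved to (-2,-1) AND the heading swung to E — translation plus rotation needed
start: at (-2,-3), heading left
step 1 (arc(right, 1)): at (-3,-2), heading up
step 2 (arc(right, 1)): at (-2,-1), heading right
no rival 2-sequence matches.

arc(right, 1), arc(right, 1)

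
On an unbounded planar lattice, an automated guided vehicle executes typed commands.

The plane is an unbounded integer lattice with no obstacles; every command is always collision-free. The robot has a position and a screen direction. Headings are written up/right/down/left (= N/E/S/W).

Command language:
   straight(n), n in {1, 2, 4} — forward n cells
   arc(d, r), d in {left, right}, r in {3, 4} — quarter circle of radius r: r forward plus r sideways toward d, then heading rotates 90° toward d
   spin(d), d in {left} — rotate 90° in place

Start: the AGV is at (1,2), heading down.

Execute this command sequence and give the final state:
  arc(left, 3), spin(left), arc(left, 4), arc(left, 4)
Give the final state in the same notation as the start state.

start: at (1,2), heading down
[1] after arc(left, 3): at (4,-1), heading right
[2] after spin(left): at (4,-1), heading up
[3] after arc(left, 4): at (0,3), heading left
[4] after arc(left, 4): at (-4,-1), heading down

at (-4,-1), heading down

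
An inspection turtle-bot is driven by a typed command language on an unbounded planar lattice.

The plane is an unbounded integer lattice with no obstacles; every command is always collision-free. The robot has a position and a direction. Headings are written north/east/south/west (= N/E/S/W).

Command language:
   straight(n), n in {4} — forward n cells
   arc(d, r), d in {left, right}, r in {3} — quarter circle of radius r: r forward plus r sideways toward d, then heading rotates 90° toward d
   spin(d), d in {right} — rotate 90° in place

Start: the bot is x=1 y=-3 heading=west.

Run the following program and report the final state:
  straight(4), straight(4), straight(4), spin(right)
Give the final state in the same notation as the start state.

t0: x=1 y=-3 heading=west
step 1 (straight(4)): x=-3 y=-3 heading=west
step 2 (straight(4)): x=-7 y=-3 heading=west
step 3 (straight(4)): x=-11 y=-3 heading=west
step 4 (spin(right)): x=-11 y=-3 heading=north

x=-11 y=-3 heading=north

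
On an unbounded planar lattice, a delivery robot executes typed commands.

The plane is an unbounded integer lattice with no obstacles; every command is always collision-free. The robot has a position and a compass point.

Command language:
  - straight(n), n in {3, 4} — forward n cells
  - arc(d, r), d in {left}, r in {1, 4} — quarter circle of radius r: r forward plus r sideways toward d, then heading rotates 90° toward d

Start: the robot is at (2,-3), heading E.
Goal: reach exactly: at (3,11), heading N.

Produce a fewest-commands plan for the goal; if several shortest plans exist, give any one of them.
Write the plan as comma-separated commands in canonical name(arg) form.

arc(left, 1), straight(3), straight(3), straight(3), straight(4)

start: at (2,-3), heading E
[1] after arc(left, 1): at (3,-2), heading N
[2] after straight(3): at (3,1), heading N
[3] after straight(3): at (3,4), heading N
[4] after straight(3): at (3,7), heading N
[5] after straight(4): at (3,11), heading N
nothing shorter than 5 reaches the goal.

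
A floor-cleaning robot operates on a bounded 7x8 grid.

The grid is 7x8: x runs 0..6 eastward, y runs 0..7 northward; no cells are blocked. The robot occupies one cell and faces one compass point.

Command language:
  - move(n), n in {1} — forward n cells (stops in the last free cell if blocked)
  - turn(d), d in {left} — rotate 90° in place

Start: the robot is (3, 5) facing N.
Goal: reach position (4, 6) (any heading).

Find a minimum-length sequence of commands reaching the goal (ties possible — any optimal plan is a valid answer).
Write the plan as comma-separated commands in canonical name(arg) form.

initial: (3, 5) facing N
1. move(1) → (3, 6) facing N
2. turn(left) → (3, 6) facing W
3. turn(left) → (3, 6) facing S
4. turn(left) → (3, 6) facing E
5. move(1) → (4, 6) facing E
no 4-step plan works, so 5 is optimal.

move(1), turn(left), turn(left), turn(left), move(1)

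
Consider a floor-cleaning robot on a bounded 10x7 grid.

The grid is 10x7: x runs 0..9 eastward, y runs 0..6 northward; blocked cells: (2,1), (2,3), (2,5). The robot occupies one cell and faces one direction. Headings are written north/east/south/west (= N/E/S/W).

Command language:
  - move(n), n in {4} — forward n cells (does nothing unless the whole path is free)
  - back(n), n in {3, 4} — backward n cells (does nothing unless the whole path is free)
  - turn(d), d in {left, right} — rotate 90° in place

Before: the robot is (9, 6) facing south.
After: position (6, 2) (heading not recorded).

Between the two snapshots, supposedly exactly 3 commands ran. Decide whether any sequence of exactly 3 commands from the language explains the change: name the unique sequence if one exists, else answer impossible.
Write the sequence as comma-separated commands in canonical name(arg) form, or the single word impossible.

key: order matters: swapping move(4) and back(3) lands elsewhere
t0: (9, 6) facing south
1. move(4) → (9, 2) facing south
2. turn(left) → (9, 2) facing east
3. back(3) → (6, 2) facing east
no other 3-command option fits: unique.

move(4), turn(left), back(3)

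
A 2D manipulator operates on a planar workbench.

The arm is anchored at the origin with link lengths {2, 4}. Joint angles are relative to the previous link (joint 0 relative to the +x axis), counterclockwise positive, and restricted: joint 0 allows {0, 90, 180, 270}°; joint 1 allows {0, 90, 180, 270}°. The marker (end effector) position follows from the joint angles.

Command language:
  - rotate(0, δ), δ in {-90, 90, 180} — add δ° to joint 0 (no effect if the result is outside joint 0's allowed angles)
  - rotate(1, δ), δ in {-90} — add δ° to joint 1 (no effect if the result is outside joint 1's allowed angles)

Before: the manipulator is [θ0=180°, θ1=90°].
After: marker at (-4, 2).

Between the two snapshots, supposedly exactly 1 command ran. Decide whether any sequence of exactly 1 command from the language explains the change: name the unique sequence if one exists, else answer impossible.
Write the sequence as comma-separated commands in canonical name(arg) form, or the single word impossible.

t0: [θ0=180°, θ1=90°]
[1] after rotate(0, -90): [θ0=90°, θ1=90°]
no rival 1-sequence matches.

rotate(0, -90)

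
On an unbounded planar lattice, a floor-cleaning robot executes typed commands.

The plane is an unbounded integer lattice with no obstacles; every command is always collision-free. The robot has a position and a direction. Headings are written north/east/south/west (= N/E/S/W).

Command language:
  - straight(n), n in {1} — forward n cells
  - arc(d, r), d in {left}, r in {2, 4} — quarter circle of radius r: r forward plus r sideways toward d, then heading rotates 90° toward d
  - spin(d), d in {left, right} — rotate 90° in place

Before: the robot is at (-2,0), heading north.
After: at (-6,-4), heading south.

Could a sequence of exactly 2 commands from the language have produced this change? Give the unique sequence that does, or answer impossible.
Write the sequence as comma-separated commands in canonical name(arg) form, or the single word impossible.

spin(left), arc(left, 4)

key: order matters: swapping spin(left) and arc(left, 4) lands elsewhere
t0: at (-2,0), heading north
[1] after spin(left): at (-2,0), heading west
[2] after arc(left, 4): at (-6,-4), heading south
no other 2-command option fits: unique.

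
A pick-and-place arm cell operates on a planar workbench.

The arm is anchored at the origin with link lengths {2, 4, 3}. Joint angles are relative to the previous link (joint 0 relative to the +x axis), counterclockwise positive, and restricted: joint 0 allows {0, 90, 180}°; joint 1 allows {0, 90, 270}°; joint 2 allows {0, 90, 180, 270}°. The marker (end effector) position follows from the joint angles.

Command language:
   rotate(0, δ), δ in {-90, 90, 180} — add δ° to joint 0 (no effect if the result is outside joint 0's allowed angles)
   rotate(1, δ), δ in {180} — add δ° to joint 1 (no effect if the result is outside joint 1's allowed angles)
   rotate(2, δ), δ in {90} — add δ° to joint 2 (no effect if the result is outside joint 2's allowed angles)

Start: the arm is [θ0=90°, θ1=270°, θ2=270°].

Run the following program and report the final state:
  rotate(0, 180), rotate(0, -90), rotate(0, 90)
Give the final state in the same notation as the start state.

initial: [θ0=90°, θ1=270°, θ2=270°]
t=1 rotate(0, 180) ⇒ [θ0=90°, θ1=270°, θ2=270°]
t=2 rotate(0, -90) ⇒ [θ0=0°, θ1=270°, θ2=270°]
t=3 rotate(0, 90) ⇒ [θ0=90°, θ1=270°, θ2=270°]

[θ0=90°, θ1=270°, θ2=270°]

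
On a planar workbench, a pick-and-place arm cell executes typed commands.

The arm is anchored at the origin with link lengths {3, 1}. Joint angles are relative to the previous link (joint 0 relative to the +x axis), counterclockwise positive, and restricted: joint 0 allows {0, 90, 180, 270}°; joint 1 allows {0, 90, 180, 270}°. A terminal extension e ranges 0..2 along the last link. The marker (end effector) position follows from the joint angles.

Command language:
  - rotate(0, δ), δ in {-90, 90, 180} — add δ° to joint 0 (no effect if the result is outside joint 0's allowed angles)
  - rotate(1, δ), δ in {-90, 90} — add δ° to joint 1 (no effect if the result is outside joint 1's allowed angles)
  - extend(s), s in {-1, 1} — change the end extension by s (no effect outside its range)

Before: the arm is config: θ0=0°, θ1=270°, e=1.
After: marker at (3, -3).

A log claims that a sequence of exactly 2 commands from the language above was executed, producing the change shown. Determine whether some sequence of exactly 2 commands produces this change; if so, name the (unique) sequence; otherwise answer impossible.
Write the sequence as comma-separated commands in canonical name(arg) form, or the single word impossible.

start: config: θ0=0°, θ1=270°, e=1
[1] after extend(1): config: θ0=0°, θ1=270°, e=2
[2] after extend(1): config: θ0=0°, θ1=270°, e=2
no rival 2-sequence matches.

extend(1), extend(1)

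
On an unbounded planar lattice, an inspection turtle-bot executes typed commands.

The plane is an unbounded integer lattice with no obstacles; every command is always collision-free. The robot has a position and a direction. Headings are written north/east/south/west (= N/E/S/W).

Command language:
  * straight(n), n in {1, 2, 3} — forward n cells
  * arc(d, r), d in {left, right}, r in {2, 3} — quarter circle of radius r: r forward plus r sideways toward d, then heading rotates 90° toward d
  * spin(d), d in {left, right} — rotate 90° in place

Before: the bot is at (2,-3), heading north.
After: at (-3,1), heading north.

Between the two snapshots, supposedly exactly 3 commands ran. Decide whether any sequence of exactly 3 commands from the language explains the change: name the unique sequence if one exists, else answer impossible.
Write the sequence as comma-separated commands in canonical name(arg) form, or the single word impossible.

arc(left, 2), straight(1), arc(right, 2)

key: running arc(right, 2) before arc(left, 2) would end elsewhere — order is forced
from: at (2,-3), heading north
step 1 (arc(left, 2)): at (0,-1), heading west
step 2 (straight(1)): at (-1,-1), heading west
step 3 (arc(right, 2)): at (-3,1), heading north
no other 3-command option fits: unique.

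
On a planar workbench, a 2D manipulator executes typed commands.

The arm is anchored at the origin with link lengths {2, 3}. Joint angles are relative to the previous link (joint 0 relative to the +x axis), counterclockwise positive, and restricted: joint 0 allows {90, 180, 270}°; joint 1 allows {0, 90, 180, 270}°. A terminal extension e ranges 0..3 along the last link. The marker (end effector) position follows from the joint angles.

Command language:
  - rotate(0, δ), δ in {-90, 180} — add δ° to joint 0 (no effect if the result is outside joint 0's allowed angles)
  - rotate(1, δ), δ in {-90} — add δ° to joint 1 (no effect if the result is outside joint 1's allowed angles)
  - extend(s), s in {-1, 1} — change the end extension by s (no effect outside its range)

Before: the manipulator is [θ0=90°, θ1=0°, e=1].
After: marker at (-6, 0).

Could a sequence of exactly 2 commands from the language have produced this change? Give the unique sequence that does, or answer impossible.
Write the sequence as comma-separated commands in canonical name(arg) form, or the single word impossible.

key: running rotate(0, -90) before rotate(0, 180) would end elsewhere — order is forced
start: [θ0=90°, θ1=0°, e=1]
1. rotate(0, 180) → [θ0=270°, θ1=0°, e=1]
2. rotate(0, -90) → [θ0=180°, θ1=0°, e=1]
no other 2-command option fits: unique.

rotate(0, 180), rotate(0, -90)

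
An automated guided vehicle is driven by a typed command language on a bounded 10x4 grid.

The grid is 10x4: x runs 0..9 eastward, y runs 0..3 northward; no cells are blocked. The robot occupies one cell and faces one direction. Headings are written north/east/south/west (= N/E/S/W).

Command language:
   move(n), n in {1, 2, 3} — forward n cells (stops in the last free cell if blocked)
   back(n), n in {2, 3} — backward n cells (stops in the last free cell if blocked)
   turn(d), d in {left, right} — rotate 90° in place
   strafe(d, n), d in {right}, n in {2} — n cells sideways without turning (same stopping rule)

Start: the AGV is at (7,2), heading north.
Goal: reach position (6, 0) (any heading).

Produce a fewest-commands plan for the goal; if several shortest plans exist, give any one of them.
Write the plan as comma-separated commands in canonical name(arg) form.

back(3), turn(left), move(1)

t0: at (7,2), heading north
1. back(3) → at (7,0), heading north
2. turn(left) → at (7,0), heading west
3. move(1) → at (6,0), heading west
minimal: 3 command(s), checked below 3.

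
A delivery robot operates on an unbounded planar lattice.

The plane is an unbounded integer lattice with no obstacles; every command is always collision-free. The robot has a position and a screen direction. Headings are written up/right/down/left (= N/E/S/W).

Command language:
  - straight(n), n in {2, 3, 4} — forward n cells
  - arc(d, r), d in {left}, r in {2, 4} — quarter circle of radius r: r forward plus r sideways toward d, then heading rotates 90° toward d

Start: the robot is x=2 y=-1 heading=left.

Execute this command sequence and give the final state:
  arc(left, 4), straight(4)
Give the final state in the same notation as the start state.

start: x=2 y=-1 heading=left
1. arc(left, 4) → x=-2 y=-5 heading=down
2. straight(4) → x=-2 y=-9 heading=down

x=-2 y=-9 heading=down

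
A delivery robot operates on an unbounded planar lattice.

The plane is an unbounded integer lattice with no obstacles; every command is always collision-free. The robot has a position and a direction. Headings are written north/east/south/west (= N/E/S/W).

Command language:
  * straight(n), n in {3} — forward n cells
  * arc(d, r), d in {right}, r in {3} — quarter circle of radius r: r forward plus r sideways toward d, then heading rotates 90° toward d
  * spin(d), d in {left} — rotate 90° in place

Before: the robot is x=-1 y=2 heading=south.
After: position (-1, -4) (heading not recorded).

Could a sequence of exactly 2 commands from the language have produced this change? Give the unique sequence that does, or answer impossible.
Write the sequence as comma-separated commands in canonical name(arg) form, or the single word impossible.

t0: x=-1 y=2 heading=south
1. straight(3) → x=-1 y=-1 heading=south
2. straight(3) → x=-1 y=-4 heading=south
all 9 alternatives checked — unique.

straight(3), straight(3)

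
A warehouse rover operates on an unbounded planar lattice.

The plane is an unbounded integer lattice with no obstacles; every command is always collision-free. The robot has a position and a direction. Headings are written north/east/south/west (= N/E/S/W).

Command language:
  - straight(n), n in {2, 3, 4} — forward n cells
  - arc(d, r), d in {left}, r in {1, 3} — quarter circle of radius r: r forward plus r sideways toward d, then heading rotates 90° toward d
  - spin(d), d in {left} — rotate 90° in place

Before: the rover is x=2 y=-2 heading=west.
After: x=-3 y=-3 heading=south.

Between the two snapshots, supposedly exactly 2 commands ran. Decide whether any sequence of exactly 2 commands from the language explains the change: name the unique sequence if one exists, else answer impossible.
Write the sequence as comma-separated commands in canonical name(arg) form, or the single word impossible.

key: order matters: swapping straight(4) and arc(left, 1) lands elsewhere
begin: x=2 y=-2 heading=west
step 1 (straight(4)): x=-2 y=-2 heading=west
step 2 (arc(left, 1)): x=-3 y=-3 heading=south
no rival 2-sequence matches.

straight(4), arc(left, 1)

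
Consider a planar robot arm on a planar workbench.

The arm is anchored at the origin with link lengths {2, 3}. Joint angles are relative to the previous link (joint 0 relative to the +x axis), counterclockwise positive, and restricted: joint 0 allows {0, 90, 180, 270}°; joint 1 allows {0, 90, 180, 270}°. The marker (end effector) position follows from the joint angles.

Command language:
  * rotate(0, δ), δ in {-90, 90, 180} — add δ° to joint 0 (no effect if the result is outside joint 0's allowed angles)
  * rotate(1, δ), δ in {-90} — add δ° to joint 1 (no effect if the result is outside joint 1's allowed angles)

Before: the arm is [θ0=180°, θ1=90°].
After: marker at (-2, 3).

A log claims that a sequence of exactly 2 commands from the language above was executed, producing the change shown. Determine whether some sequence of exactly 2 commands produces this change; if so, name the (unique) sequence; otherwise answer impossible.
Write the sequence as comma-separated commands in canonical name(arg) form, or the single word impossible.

rotate(1, -90), rotate(1, -90)

start: [θ0=180°, θ1=90°]
step 1 (rotate(1, -90)): [θ0=180°, θ1=0°]
step 2 (rotate(1, -90)): [θ0=180°, θ1=270°]
all 16 alternatives checked — unique.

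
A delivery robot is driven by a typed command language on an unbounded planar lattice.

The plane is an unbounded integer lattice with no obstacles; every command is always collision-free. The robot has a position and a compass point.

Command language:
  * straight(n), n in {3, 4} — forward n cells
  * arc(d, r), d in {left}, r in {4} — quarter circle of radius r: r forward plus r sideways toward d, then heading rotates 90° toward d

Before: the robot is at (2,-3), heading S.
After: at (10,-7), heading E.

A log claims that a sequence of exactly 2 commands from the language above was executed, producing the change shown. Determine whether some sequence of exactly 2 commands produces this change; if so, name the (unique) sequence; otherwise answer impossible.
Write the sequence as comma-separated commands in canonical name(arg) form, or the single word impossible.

key: position moved to (10,-7) AND the heading swung to E — translation plus rotation needed
start: at (2,-3), heading S
t=1 arc(left, 4) ⇒ at (6,-7), heading E
t=2 straight(4) ⇒ at (10,-7), heading E
uniquely the one of 9 2-step routes that fits.

arc(left, 4), straight(4)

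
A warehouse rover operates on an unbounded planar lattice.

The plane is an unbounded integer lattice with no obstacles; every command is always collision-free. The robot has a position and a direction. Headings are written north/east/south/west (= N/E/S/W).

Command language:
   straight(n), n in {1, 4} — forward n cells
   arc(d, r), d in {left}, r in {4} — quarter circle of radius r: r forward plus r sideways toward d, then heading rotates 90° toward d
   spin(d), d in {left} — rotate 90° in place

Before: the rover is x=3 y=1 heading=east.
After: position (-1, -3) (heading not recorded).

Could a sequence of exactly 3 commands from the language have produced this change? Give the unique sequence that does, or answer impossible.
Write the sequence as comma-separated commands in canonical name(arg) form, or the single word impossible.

key: order matters: swapping spin(left) and arc(left, 4) lands elsewhere
begin: x=3 y=1 heading=east
1. spin(left) → x=3 y=1 heading=north
2. spin(left) → x=3 y=1 heading=west
3. arc(left, 4) → x=-1 y=-3 heading=south
no rival 3-sequence matches.

spin(left), spin(left), arc(left, 4)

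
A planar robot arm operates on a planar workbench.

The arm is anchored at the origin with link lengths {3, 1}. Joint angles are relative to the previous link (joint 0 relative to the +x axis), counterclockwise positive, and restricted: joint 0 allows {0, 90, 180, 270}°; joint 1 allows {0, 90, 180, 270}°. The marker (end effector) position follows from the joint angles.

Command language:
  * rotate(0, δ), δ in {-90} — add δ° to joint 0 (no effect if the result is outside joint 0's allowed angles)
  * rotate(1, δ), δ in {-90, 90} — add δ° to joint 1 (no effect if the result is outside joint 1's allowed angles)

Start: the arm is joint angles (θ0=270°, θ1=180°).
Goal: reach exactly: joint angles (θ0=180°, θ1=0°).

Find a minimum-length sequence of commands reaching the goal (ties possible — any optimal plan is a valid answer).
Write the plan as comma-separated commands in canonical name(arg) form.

rotate(1, -90), rotate(1, -90), rotate(0, -90)

initial: joint angles (θ0=270°, θ1=180°)
step 1 (rotate(1, -90)): joint angles (θ0=270°, θ1=90°)
step 2 (rotate(1, -90)): joint angles (θ0=270°, θ1=0°)
step 3 (rotate(0, -90)): joint angles (θ0=180°, θ1=0°)
nothing shorter than 3 reaches the goal.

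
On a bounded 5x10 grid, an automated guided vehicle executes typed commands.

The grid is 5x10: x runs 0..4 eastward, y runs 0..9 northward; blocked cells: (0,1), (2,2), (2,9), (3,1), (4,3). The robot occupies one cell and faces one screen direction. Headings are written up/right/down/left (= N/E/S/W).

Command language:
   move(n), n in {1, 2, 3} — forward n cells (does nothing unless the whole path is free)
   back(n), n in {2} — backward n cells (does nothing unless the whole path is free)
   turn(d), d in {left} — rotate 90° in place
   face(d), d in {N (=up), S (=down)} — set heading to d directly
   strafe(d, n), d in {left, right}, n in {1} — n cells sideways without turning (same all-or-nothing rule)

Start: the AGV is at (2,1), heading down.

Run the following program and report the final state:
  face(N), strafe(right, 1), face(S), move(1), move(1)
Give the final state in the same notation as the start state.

at (2,0), heading down

start: at (2,1), heading down
1. face(N) → at (2,1), heading up
2. strafe(right, 1) → at (2,1), heading up
3. face(S) → at (2,1), heading down
4. move(1) → at (2,0), heading down
5. move(1) → at (2,0), heading down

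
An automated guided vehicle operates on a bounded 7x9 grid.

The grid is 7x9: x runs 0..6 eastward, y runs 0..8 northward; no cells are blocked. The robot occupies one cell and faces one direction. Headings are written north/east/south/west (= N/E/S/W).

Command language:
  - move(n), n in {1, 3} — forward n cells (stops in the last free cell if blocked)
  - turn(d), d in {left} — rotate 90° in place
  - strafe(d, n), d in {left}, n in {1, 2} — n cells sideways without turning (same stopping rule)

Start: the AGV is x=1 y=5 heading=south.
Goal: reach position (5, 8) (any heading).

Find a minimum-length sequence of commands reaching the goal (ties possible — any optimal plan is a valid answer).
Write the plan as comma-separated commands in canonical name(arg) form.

start: x=1 y=5 heading=south
1. turn(left) → x=1 y=5 heading=east
2. strafe(left, 1) → x=1 y=6 heading=east
3. move(1) → x=2 y=6 heading=east
4. strafe(left, 2) → x=2 y=8 heading=east
5. move(3) → x=5 y=8 heading=east
nothing shorter than 5 reaches the goal.

turn(left), strafe(left, 1), move(1), strafe(left, 2), move(3)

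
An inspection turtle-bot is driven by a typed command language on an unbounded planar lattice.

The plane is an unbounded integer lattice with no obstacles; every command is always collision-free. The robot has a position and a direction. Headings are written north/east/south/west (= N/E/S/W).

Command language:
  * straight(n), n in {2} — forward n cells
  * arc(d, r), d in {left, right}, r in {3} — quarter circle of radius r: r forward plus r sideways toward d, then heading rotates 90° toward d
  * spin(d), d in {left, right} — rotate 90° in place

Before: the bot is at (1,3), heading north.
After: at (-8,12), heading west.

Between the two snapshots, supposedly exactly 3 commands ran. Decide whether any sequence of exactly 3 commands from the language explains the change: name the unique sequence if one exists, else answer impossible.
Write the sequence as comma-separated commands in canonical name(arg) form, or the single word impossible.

arc(left, 3), arc(right, 3), arc(left, 3)

key: cell and facing (now W) both changed — the 3 commands mix motion and turning
initial: at (1,3), heading north
t=1 arc(left, 3) ⇒ at (-2,6), heading west
t=2 arc(right, 3) ⇒ at (-5,9), heading north
t=3 arc(left, 3) ⇒ at (-8,12), heading west
no rival 3-sequence matches.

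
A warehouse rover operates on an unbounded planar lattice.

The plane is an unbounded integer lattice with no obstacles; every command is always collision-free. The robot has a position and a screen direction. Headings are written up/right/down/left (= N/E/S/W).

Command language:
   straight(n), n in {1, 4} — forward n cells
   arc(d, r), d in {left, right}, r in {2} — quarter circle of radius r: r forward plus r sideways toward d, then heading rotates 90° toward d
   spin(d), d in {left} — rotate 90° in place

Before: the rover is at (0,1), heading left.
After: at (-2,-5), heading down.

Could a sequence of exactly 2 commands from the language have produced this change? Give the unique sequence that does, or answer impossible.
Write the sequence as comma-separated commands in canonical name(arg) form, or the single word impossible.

arc(left, 2), straight(4)

key: cell and facing (now S) both changed — the 2 commands mix motion and turning
begin: at (0,1), heading left
t=1 arc(left, 2) ⇒ at (-2,-1), heading down
t=2 straight(4) ⇒ at (-2,-5), heading down
no rival 2-sequence matches.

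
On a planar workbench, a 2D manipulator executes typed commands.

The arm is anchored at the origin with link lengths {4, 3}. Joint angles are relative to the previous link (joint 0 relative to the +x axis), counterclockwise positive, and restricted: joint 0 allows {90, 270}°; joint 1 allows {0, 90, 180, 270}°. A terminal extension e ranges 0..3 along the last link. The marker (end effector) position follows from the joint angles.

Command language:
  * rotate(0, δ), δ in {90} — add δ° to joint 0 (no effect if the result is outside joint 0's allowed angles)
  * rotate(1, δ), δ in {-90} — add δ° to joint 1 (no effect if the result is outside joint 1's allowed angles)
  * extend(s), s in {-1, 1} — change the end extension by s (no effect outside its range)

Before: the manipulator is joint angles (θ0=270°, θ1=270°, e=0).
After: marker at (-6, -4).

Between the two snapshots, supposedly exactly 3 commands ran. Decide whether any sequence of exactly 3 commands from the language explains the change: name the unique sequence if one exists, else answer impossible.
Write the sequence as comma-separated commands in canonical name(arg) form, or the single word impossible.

begin: joint angles (θ0=270°, θ1=270°, e=0)
step 1 (extend(1)): joint angles (θ0=270°, θ1=270°, e=1)
step 2 (extend(1)): joint angles (θ0=270°, θ1=270°, e=2)
step 3 (extend(1)): joint angles (θ0=270°, θ1=270°, e=3)
all 64 alternatives checked — unique.

extend(1), extend(1), extend(1)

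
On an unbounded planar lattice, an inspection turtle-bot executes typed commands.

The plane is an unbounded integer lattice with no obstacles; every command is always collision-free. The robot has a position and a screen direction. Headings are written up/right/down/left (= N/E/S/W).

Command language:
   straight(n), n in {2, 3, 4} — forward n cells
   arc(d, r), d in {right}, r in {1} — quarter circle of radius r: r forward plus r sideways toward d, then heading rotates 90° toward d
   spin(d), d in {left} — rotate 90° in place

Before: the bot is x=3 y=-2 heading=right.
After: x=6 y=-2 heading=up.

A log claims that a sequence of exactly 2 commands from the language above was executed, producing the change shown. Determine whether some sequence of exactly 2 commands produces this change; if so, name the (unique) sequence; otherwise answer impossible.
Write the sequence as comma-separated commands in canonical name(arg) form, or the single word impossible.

key: running spin(left) before straight(3) would end elsewhere — order is forced
t0: x=3 y=-2 heading=right
t=1 straight(3) ⇒ x=6 y=-2 heading=right
t=2 spin(left) ⇒ x=6 y=-2 heading=up
no other 2-command option fits: unique.

straight(3), spin(left)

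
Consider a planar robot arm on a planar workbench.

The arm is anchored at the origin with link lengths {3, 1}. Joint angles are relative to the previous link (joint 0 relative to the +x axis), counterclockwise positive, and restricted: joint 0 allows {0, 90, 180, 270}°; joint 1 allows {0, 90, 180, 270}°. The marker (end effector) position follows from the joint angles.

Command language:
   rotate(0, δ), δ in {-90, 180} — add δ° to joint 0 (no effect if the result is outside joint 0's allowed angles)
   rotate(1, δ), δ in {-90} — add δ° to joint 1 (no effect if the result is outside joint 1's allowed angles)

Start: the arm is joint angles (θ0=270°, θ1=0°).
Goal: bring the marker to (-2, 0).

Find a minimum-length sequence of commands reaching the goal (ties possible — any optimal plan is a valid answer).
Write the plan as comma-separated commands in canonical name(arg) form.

initial: joint angles (θ0=270°, θ1=0°)
[1] after rotate(0, -90): joint angles (θ0=180°, θ1=0°)
[2] after rotate(1, -90): joint angles (θ0=180°, θ1=270°)
[3] after rotate(1, -90): joint angles (θ0=180°, θ1=180°)
no 2-step plan works, so 3 is optimal.

rotate(0, -90), rotate(1, -90), rotate(1, -90)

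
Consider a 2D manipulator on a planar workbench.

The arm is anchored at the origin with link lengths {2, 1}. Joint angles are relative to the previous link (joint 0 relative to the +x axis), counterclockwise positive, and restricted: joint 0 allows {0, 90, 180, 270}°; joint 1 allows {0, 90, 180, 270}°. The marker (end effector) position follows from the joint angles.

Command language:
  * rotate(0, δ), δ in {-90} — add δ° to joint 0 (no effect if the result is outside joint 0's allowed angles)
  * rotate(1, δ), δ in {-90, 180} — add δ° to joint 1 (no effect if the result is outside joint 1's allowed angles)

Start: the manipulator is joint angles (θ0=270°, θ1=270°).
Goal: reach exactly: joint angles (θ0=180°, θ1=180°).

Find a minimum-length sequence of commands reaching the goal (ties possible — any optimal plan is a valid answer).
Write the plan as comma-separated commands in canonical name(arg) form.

rotate(0, -90), rotate(1, -90)

initial: joint angles (θ0=270°, θ1=270°)
[1] after rotate(0, -90): joint angles (θ0=180°, θ1=270°)
[2] after rotate(1, -90): joint angles (θ0=180°, θ1=180°)
nothing shorter than 2 reaches the goal.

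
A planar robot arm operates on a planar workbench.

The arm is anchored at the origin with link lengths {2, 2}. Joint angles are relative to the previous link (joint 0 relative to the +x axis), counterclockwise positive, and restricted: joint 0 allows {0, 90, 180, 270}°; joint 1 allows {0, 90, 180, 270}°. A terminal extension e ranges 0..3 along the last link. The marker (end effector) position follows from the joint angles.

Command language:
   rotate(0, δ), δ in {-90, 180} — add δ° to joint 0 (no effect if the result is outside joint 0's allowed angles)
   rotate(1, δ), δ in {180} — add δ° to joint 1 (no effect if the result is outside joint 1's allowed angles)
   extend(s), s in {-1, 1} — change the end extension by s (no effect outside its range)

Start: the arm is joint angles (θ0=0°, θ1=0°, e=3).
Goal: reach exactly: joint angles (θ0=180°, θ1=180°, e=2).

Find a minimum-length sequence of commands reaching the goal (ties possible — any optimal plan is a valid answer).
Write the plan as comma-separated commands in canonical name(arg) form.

initial: joint angles (θ0=0°, θ1=0°, e=3)
step 1 (rotate(1, 180)): joint angles (θ0=0°, θ1=180°, e=3)
step 2 (extend(-1)): joint angles (θ0=0°, θ1=180°, e=2)
step 3 (rotate(0, 180)): joint angles (θ0=180°, θ1=180°, e=2)
nothing shorter than 3 reaches the goal.

rotate(1, 180), extend(-1), rotate(0, 180)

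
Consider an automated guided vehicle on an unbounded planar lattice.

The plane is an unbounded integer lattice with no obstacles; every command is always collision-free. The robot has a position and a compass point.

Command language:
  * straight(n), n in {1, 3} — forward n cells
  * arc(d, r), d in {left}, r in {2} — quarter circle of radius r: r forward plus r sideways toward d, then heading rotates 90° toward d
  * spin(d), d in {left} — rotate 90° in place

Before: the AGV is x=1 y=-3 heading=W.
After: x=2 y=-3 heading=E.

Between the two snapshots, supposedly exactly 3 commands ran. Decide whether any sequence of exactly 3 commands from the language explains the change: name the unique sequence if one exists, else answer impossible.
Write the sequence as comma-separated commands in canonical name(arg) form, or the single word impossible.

spin(left), spin(left), straight(1)

key: order matters: swapping spin(left) and straight(1) lands elsewhere
t0: x=1 y=-3 heading=W
t=1 spin(left) ⇒ x=1 y=-3 heading=S
t=2 spin(left) ⇒ x=1 y=-3 heading=E
t=3 straight(1) ⇒ x=2 y=-3 heading=E
uniquely the one of 64 3-step routes that fits.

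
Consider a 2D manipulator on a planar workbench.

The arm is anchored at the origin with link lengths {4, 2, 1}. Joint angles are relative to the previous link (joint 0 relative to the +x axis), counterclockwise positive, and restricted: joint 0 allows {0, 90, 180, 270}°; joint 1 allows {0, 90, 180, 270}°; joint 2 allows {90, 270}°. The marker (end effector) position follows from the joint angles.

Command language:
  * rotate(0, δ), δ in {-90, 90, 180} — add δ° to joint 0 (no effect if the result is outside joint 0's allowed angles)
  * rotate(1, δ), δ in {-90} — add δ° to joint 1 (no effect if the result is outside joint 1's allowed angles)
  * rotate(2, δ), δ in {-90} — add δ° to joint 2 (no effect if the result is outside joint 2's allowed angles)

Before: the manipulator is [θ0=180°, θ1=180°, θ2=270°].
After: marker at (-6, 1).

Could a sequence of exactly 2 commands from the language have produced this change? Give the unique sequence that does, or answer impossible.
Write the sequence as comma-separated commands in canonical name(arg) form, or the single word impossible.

rotate(1, -90), rotate(1, -90)

initial: [θ0=180°, θ1=180°, θ2=270°]
1. rotate(1, -90) → [θ0=180°, θ1=90°, θ2=270°]
2. rotate(1, -90) → [θ0=180°, θ1=0°, θ2=270°]
no rival 2-sequence matches.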